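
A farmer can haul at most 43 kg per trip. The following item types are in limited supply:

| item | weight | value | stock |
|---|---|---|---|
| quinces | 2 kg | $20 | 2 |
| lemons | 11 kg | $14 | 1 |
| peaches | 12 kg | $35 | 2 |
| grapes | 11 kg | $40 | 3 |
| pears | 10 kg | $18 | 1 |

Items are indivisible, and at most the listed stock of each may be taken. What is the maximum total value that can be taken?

$160

Top feasible selections:
- 2×quinces + 3×grapes: weight 37, value 160
- 2×quinces + 1×peaches + 2×grapes: weight 38, value 155
- 2×quinces + 2×peaches + 1×grapes: weight 39, value 150
Best: $160.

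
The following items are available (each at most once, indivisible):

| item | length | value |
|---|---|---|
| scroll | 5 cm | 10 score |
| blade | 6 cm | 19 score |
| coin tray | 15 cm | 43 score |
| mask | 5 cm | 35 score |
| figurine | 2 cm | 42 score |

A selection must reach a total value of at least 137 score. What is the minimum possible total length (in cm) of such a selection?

28

Subsets with value ≥ 137, sorted by total length:
- blade+coin tray+mask+figurine: length 28, value 139
- scroll+blade+coin tray+mask+figurine: length 33, value 149
Minimum length: 28 cm.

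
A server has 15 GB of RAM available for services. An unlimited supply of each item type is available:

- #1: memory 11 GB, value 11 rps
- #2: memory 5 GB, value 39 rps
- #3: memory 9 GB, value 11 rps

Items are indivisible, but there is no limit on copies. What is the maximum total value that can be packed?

117 rps

Best value-per-unit is #2 at 39/5, and filling with it alone uses memory 3×5=15. No mix of the others beats 3×39 = 117.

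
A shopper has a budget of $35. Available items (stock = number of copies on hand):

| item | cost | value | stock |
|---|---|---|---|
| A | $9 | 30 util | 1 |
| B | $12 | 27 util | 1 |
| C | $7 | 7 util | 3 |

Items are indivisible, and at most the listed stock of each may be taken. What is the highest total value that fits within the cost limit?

71 util

Best selections within cost 35 and stock limits:
- 1×A + 1×B + 2×C: cost 35, value 71
- 1×A + 1×B + 1×C: cost 28, value 64
- 1×A + 1×B: cost 21, value 57
Best: 71 util.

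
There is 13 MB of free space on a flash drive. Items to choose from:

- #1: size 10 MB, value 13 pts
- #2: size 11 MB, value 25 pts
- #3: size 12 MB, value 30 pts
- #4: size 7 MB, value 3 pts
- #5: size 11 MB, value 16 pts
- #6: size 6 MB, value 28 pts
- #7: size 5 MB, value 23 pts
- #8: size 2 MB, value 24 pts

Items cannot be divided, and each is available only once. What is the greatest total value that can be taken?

Check high-value combinations within 13 MB:
- #6+#7+#8: size 6+5+2=13, value 28+23+24=75
- #6+#8: size 6+2=8, value 28+24=52
- #6+#7: size 6+5=11, value 28+23=51
Best: 75 pts.

75 pts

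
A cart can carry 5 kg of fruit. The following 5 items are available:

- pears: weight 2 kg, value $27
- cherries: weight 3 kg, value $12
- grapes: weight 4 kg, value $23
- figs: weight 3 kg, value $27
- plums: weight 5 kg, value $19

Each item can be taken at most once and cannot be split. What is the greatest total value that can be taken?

$54

Check high-value combinations within 5 kg:
- pears+figs: weight 2+3=5, value 27+27=54
- pears+cherries: weight 2+3=5, value 27+12=39
- pears: weight 2, value 27
Best: $54.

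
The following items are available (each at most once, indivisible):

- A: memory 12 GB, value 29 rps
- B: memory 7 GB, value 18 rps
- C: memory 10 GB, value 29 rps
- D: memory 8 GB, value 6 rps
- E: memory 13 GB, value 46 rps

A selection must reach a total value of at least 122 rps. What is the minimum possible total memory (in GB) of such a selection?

Subsets with value ≥ 122, sorted by total memory:
- A+B+C+E: memory 42, value 122
- A+B+C+D+E: memory 50, value 128
Minimum memory: 42 GB.

42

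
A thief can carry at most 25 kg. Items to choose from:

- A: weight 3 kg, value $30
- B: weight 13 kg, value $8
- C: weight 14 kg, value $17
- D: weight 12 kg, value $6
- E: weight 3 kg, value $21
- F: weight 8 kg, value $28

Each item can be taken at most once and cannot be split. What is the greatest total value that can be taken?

Check high-value combinations within 25 kg:
- A+E+F: weight 3+3+8=14, value 30+21+28=79
- A+C+F: weight 3+14+8=25, value 30+17+28=75
- A+C+E: weight 3+14+3=20, value 30+17+21=68
Best: $79.

$79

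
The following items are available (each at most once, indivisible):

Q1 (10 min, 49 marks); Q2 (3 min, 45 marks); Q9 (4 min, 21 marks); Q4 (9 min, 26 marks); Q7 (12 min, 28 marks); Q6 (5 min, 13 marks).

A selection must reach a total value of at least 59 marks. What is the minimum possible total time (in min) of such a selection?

7

Subsets with value ≥ 59, sorted by total time:
- Q2+Q9: time 7, value 66
- Q2+Q9+Q6: time 12, value 79
- Q2+Q4: time 12, value 71
- Q1+Q2: time 13, value 94
Minimum time: 7 min.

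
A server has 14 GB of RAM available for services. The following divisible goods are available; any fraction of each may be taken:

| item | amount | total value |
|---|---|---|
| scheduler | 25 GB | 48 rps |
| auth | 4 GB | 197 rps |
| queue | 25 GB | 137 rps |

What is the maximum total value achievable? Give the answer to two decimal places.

Take in order of value per unit:
- auth (197/4 per unit): all 4 → value 197, running total 197.00
- queue (137/25 per unit): 10 of 25 → value 10×137/25 = 54.8000, running total 251.80
Total 251.80.

251.80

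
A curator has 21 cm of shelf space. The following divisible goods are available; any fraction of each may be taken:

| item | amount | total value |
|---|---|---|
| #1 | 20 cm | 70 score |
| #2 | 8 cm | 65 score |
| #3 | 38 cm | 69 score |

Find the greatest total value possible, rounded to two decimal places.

110.50

Take in order of value per unit:
- #2 (65/8 per unit): all 8 → value 65, running total 65.00
- #1 (70/20 per unit): 13 of 20 → value 13×70/20 = 45.5000, running total 110.50
Total 110.50.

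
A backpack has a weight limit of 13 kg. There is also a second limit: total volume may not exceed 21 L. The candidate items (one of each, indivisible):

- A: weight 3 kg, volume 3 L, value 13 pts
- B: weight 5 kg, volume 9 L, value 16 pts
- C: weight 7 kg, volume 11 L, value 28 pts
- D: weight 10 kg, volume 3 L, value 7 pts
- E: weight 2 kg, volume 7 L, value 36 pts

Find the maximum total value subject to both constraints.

Feasible sets respecting both limits:
- A+C+E: weight 12, volume 21, value 77
- A+B+E: weight 10, volume 19, value 65
- C+E: weight 9, volume 18, value 64
- B+E: weight 7, volume 16, value 52
Best: 77 pts.

77 pts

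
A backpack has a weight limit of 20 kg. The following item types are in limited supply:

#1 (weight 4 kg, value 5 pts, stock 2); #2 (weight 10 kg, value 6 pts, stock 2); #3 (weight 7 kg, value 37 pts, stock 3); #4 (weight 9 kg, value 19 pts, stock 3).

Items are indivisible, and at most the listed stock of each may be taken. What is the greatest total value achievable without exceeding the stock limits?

Best selections within weight 20 and stock limits:
- 1×#1 + 2×#3: weight 18, value 79
- 2×#3: weight 14, value 74
Best: 79 pts.

79 pts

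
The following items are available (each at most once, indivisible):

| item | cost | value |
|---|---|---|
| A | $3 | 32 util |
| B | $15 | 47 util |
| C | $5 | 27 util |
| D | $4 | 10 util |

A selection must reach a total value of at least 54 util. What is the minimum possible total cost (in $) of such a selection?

Subsets with value ≥ 54, sorted by total cost:
- A+C: cost 8, value 59
- A+C+D: cost 12, value 69
- A+B: cost 18, value 79
- B+D: cost 19, value 57
Minimum cost: 8 $.

8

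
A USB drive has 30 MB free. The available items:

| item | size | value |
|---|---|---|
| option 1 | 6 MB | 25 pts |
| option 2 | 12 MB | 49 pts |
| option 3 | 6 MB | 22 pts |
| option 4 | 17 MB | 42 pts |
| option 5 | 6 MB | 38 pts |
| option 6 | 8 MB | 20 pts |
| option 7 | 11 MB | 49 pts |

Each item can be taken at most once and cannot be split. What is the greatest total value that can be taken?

136 pts

Check high-value combinations within 30 MB:
- option 2+option 5+option 7: size 12+6+11=29, value 49+38+49=136
- option 1+option 3+option 5+option 7: size 6+6+6+11=29, value 25+22+38+49=134
- option 1+option 2+option 3+option 5: size 6+12+6+6=30, value 25+49+22+38=134
Best: 136 pts.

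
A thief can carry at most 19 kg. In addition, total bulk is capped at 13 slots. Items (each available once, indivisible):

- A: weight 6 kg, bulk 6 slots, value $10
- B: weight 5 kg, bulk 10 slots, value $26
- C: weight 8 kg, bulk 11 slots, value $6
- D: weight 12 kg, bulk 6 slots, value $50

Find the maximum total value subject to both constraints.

$60

Feasible sets respecting both limits:
- A+D: weight 18, bulk 12, value 60
- D: weight 12, bulk 6, value 50
- B: weight 5, bulk 10, value 26
Best: $60.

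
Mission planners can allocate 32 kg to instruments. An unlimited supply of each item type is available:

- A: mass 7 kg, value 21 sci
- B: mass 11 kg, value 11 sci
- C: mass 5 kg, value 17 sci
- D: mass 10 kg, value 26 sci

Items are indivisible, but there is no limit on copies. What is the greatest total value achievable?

Best value-per-unit is C at 17/5; filling with it alone gives 6×17 = 102.
Optimal mix: 1×A + 5×C → mass 32, value 106.

106 sci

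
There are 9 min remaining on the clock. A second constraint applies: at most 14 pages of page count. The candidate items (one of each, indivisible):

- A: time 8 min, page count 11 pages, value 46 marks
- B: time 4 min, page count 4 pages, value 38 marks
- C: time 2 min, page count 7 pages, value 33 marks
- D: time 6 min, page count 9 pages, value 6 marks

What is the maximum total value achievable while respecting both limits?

Feasible sets respecting both limits:
- B+C: time 6, page count 11, value 71
- A: time 8, page count 11, value 46
- B: time 4, page count 4, value 38
Best: 71 marks.

71 marks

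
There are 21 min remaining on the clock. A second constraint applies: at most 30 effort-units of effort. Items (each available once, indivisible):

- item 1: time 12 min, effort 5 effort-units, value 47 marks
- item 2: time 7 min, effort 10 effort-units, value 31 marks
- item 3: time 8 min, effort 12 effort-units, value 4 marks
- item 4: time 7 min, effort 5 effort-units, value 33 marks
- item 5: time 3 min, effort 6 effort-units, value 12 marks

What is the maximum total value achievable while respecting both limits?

Feasible sets respecting both limits:
- item 1+item 4: time 19, effort 10, value 80
- item 1+item 2: time 19, effort 15, value 78
- item 2+item 4+item 5: time 17, effort 21, value 76
Best: 80 marks.

80 marks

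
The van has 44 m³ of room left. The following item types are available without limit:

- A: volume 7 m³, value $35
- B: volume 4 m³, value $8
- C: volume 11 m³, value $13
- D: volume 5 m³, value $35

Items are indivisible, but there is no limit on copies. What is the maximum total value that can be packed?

Best value-per-unit is D at 35/5; filling with it alone gives 8×35 = 280.
Optimal mix: 1×B + 8×D → volume 44, value 288.

$288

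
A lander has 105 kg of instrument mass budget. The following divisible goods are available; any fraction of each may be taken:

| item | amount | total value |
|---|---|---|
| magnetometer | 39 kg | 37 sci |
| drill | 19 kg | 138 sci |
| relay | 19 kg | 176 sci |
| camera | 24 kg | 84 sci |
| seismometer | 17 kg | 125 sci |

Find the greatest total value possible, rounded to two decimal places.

Take in order of value per unit:
- relay (176/19 per unit): all 19 → value 176, running total 176.00
- seismometer (125/17 per unit): all 17 → value 125, running total 301.00
- drill (138/19 per unit): all 19 → value 138, running total 439.00
- camera (84/24 per unit): all 24 → value 84, running total 523.00
- magnetometer (37/39 per unit): 26 of 39 → value 26×37/39 = 24.6667, running total 547.67
Total 547.67.

547.67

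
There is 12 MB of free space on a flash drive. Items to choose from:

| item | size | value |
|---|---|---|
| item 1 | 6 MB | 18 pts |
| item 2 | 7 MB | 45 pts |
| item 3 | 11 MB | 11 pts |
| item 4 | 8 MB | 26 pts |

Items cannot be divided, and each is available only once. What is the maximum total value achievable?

This is a 0/1 knapsack; check combinations near the capacity.
- item 2: size 7, value 45
- item 4: size 8, value 26
- item 1: size 6, value 18
Best: 45 pts.

45 pts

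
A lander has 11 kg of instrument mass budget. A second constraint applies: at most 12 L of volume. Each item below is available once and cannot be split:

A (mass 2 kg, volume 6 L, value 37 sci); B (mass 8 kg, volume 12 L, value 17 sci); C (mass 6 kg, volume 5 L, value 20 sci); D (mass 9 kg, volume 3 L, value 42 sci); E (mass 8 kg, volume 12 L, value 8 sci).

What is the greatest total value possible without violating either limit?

Feasible sets respecting both limits:
- A+D: mass 11, volume 9, value 79
- A+C: mass 8, volume 11, value 57
- D: mass 9, volume 3, value 42
Best: 79 sci.

79 sci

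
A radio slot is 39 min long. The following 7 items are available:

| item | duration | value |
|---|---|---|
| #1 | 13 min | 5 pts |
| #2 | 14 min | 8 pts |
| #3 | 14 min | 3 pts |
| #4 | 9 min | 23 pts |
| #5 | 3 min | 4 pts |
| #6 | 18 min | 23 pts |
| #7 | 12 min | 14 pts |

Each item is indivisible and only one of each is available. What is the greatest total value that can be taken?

This is a 0/1 knapsack; check combinations near the capacity.
- #4+#6+#7: duration 9+18+12=39, value 23+23+14=60
- #4+#5+#6: duration 9+3+18=30, value 23+4+23=50
- #2+#4+#5+#7: duration 14+9+3+12=38, value 8+23+4+14=49
Best: 60 pts.

60 pts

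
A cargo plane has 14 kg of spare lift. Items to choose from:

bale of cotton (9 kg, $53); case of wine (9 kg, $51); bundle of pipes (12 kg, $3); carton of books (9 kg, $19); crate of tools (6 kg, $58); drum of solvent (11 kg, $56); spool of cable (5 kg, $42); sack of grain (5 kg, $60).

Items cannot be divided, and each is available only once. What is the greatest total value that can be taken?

$118

This is a 0/1 knapsack; check combinations near the capacity.
- crate of tools+sack of grain: weight 6+5=11, value 58+60=118
- bale of cotton+sack of grain: weight 9+5=14, value 53+60=113
- case of wine+sack of grain: weight 9+5=14, value 51+60=111
- spool of cable+sack of grain: weight 5+5=10, value 42+60=102
Best: $118.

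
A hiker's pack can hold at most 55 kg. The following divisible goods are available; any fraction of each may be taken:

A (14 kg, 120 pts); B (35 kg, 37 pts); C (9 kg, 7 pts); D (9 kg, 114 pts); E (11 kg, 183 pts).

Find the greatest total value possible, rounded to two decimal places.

439.20

Take in order of value per unit:
- E (183/11 per unit): all 11 → value 183, running total 183.00
- D (114/9 per unit): all 9 → value 114, running total 297.00
- A (120/14 per unit): all 14 → value 120, running total 417.00
- B (37/35 per unit): 21 of 35 → value 21×37/35 = 22.2000, running total 439.20
Total 439.20.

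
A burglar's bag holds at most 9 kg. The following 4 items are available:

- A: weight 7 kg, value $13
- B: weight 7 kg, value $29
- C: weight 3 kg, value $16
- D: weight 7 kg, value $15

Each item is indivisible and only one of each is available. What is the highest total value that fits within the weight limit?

$29

This is a 0/1 knapsack; check combinations near the capacity.
- B: weight 7, value 29
- C: weight 3, value 16
- D: weight 7, value 15
Best: $29.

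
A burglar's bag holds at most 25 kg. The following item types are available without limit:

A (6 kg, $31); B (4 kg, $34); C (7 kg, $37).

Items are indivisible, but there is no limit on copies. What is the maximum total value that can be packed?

Best value-per-unit is B at 34/4, and filling with it alone uses weight 6×4=24. No mix of the others beats 6×34 = 204.

$204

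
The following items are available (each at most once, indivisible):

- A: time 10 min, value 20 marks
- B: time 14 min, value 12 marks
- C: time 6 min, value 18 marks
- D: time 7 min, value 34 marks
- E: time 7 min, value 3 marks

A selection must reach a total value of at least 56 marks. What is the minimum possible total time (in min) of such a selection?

Subsets with value ≥ 56, sorted by total time:
- A+C+D: time 23, value 72
- A+D+E: time 24, value 57
- B+C+D: time 27, value 64
Minimum time: 23 min.

23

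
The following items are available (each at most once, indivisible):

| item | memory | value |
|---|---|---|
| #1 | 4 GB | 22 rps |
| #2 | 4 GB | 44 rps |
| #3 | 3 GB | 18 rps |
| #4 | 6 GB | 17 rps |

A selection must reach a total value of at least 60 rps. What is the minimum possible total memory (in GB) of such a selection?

Subsets with value ≥ 60, sorted by total memory:
- #2+#3: memory 7, value 62
- #1+#2: memory 8, value 66
- #2+#4: memory 10, value 61
- #1+#2+#3: memory 11, value 84
Minimum memory: 7 GB.

7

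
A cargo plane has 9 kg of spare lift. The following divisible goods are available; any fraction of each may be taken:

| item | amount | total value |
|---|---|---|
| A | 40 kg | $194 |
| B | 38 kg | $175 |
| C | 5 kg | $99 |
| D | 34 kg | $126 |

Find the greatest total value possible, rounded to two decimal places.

118.40

Take in order of value per unit:
- C (99/5 per unit): all 5 → value 99, running total 99.00
- A (194/40 per unit): 4 of 40 → value 4×194/40 = 19.4000, running total 118.40
Total 118.40.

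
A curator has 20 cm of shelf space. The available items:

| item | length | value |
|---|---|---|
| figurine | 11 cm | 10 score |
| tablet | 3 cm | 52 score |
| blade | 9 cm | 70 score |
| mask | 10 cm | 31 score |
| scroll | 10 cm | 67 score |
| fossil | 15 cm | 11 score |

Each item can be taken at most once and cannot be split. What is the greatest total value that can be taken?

137 score

Check high-value combinations within 20 cm:
- blade+scroll: length 9+10=19, value 70+67=137
- tablet+blade: length 3+9=12, value 52+70=122
- tablet+scroll: length 3+10=13, value 52+67=119
Best: 137 score.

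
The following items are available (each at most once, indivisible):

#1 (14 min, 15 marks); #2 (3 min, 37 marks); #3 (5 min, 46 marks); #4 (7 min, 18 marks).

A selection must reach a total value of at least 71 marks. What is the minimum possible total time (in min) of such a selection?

Subsets with value ≥ 71, sorted by total time:
- #2+#3: time 8, value 83
- #2+#3+#4: time 15, value 101
Minimum time: 8 min.

8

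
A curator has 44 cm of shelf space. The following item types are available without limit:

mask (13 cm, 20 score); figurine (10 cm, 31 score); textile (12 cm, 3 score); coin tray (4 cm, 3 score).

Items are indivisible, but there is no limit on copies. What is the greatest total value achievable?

127 score

Best value-per-unit is figurine at 31/10; filling with it alone gives 4×31 = 124.
Optimal mix: 4×figurine + 1×coin tray → length 44, value 127.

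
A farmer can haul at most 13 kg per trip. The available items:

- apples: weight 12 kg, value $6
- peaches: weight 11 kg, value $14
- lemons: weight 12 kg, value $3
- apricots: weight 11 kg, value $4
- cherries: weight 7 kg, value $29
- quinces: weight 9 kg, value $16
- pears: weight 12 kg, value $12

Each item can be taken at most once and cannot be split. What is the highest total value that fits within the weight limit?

Check high-value combinations within 13 kg:
- cherries: weight 7, value 29
- quinces: weight 9, value 16
- peaches: weight 11, value 14
- pears: weight 12, value 12
- apples: weight 12, value 6
Best: $29.

$29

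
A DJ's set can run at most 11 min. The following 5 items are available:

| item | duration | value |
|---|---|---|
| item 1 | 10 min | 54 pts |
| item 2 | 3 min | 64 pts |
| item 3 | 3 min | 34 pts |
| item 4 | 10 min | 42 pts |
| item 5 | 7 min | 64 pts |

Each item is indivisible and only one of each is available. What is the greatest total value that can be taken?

128 pts

Check high-value combinations within 11 min:
- item 2+item 5: duration 3+7=10, value 64+64=128
- item 2+item 3: duration 3+3=6, value 64+34=98
- item 3+item 5: duration 3+7=10, value 34+64=98
Best: 128 pts.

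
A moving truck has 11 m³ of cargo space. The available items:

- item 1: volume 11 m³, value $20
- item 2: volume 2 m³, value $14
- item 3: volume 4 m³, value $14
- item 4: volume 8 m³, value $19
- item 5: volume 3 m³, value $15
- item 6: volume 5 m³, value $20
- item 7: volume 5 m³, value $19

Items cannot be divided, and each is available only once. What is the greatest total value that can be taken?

Check high-value combinations within 11 m³:
- item 2+item 5+item 6: volume 2+3+5=10, value 14+15+20=49
- item 2+item 5+item 7: volume 2+3+5=10, value 14+15+19=48
- item 2+item 3+item 6: volume 2+4+5=11, value 14+14+20=48
- item 2+item 3+item 7: volume 2+4+5=11, value 14+14+19=47
- item 2+item 3+item 5: volume 2+4+3=9, value 14+14+15=43
Best: $49.

$49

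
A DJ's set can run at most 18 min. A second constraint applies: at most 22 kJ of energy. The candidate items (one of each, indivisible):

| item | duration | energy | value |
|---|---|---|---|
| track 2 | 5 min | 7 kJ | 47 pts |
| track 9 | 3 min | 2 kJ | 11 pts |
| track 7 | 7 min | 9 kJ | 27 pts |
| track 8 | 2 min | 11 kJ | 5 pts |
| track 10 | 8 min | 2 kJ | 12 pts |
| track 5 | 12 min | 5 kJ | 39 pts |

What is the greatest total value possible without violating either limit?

Feasible sets respecting both limits:
- track 2+track 5: duration 17, energy 12, value 86
- track 2+track 9+track 7: duration 15, energy 18, value 85
- track 2+track 9+track 8+track 10: duration 18, energy 22, value 75
Best: 86 pts.

86 pts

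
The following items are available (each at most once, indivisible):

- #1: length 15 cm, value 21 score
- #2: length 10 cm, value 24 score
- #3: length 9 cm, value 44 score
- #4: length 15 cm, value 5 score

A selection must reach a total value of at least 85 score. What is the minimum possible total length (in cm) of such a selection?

34

Subsets with value ≥ 85, sorted by total length:
- #1+#2+#3: length 34, value 89
- #1+#2+#3+#4: length 49, value 94
Minimum length: 34 cm.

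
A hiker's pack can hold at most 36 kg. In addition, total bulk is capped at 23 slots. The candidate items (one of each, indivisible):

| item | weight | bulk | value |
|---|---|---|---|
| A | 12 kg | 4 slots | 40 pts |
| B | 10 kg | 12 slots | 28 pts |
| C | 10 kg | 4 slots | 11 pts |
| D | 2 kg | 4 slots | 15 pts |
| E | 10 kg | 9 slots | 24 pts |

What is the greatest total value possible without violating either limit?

90 pts

Feasible sets respecting both limits:
- A+C+D+E: weight 34, bulk 21, value 90
- A+B+D: weight 24, bulk 20, value 83
- A+B+C: weight 32, bulk 20, value 79
Best: 90 pts.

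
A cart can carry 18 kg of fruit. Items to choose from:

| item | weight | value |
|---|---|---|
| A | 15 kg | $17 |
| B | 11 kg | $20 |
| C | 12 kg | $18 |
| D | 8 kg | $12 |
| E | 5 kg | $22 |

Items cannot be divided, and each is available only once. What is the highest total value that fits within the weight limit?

Check high-value combinations within 18 kg:
- B+E: weight 11+5=16, value 20+22=42
- C+E: weight 12+5=17, value 18+22=40
- D+E: weight 8+5=13, value 12+22=34
Best: $42.

$42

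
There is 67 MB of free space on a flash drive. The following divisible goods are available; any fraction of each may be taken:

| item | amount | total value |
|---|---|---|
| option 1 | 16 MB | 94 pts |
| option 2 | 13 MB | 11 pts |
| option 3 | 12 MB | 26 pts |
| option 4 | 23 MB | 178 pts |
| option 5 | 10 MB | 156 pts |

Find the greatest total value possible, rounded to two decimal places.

459.08

Take in order of value per unit:
- option 5 (156/10 per unit): all 10 → value 156, running total 156.00
- option 4 (178/23 per unit): all 23 → value 178, running total 334.00
- option 1 (94/16 per unit): all 16 → value 94, running total 428.00
- option 3 (26/12 per unit): all 12 → value 26, running total 454.00
- option 2 (11/13 per unit): 6 of 13 → value 6×11/13 = 5.0769, running total 459.08
Total 459.08.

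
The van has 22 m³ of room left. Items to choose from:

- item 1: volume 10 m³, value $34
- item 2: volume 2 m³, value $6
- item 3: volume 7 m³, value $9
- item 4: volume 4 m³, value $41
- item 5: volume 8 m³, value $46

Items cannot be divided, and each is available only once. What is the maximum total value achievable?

$121

Check high-value combinations within 22 m³:
- item 1+item 4+item 5: volume 10+4+8=22, value 34+41+46=121
- item 2+item 3+item 4+item 5: volume 2+7+4+8=21, value 6+9+41+46=102
- item 3+item 4+item 5: volume 7+4+8=19, value 9+41+46=96
- item 2+item 4+item 5: volume 2+4+8=14, value 6+41+46=93
Best: $121.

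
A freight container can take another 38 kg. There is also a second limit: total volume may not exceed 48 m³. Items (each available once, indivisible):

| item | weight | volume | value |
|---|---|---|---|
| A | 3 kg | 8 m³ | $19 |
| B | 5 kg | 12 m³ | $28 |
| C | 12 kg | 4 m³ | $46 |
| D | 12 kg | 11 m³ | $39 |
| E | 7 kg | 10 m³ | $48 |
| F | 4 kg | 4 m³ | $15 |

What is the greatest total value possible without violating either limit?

$167

Feasible sets respecting both limits:
- A+C+D+E+F: weight 38, volume 37, value 167
- B+C+D+E: weight 36, volume 37, value 161
- A+B+C+E+F: weight 31, volume 38, value 156
Best: $167.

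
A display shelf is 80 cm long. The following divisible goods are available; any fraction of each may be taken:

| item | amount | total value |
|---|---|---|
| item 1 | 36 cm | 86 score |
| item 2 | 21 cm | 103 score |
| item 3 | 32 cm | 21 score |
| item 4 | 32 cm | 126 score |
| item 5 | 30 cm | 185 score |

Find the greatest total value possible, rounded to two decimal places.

Take in order of value per unit:
- item 5 (185/30 per unit): all 30 → value 185, running total 185.00
- item 2 (103/21 per unit): all 21 → value 103, running total 288.00
- item 4 (126/32 per unit): 29 of 32 → value 29×126/32 = 114.1875, running total 402.19
Total 402.19.

402.19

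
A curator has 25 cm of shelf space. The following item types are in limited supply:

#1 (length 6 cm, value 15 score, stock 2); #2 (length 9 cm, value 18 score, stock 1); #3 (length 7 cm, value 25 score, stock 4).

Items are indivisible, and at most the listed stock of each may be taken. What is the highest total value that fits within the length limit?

Best selections within length 25 and stock limits:
- 3×#3: length 21, value 75
- 1×#2 + 2×#3: length 23, value 68
Best: 75 score.

75 score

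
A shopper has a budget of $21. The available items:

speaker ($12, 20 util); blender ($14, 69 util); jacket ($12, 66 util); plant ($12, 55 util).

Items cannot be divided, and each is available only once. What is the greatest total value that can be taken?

69 util

Check high-value combinations within $21:
- blender: cost 14, value 69
- jacket: cost 12, value 66
- plant: cost 12, value 55
- speaker: cost 12, value 20
Best: 69 util.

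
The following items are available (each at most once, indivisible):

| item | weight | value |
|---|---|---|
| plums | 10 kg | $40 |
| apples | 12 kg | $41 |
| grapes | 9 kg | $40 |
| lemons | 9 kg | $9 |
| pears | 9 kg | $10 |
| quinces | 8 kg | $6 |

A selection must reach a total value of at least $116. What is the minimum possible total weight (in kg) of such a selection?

31

Subsets with value ≥ 116, sorted by total weight:
- plums+apples+grapes: weight 31, value 121
- plums+apples+grapes+quinces: weight 39, value 127
- plums+apples+grapes+pears: weight 40, value 131
Minimum weight: 31 kg.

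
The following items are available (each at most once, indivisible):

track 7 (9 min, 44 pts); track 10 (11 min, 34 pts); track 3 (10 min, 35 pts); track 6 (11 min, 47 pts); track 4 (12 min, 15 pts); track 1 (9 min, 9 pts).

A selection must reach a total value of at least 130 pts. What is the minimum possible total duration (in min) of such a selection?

39

Subsets with value ≥ 130, sorted by total duration:
- track 7+track 3+track 6+track 1: duration 39, value 135
- track 7+track 10+track 6+track 1: duration 40, value 134
- track 7+track 10+track 3+track 6: duration 41, value 160
Minimum duration: 39 min.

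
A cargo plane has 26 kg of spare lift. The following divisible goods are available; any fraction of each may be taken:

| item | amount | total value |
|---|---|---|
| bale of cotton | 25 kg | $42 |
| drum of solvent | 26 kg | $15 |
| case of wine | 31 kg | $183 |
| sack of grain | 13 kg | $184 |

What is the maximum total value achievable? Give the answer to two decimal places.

Take in order of value per unit:
- sack of grain (184/13 per unit): all 13 → value 184, running total 184.00
- case of wine (183/31 per unit): 13 of 31 → value 13×183/31 = 76.7419, running total 260.74
Total 260.74.

260.74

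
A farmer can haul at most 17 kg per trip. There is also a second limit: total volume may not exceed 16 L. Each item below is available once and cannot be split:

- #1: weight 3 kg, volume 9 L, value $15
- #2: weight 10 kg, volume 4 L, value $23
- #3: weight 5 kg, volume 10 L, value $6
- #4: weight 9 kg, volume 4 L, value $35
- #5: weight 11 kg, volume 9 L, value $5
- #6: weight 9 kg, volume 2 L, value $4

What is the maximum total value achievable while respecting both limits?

$50

Feasible sets respecting both limits:
- #1+#4: weight 12, volume 13, value 50
- #3+#4: weight 14, volume 14, value 41
- #1+#2: weight 13, volume 13, value 38
Best: $50.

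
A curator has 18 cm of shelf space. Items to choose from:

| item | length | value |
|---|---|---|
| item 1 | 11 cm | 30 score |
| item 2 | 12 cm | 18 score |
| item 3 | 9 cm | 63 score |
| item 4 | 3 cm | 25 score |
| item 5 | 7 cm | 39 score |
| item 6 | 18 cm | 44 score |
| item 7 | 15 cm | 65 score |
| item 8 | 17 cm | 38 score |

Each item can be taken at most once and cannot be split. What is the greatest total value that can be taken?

This is a 0/1 knapsack; check combinations near the capacity.
- item 3+item 5: length 9+7=16, value 63+39=102
- item 4+item 7: length 3+15=18, value 25+65=90
- item 3+item 4: length 9+3=12, value 63+25=88
- item 1+item 5: length 11+7=18, value 30+39=69
- item 7: length 15, value 65
Best: 102 score.

102 score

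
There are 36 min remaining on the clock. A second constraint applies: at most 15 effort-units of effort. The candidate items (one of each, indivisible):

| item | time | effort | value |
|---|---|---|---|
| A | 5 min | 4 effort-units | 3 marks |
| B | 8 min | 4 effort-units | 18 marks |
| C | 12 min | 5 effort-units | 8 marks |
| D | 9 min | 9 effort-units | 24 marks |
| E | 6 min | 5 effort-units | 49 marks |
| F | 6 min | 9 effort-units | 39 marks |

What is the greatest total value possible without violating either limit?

Feasible sets respecting both limits:
- E+F: time 12, effort 14, value 88
- B+C+E: time 26, effort 14, value 75
- D+E: time 15, effort 14, value 73
Best: 88 marks.

88 marks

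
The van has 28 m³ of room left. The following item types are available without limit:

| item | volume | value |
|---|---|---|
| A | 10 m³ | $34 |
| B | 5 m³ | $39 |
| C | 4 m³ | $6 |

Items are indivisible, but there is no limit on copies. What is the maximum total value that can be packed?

$195

Best value-per-unit is B at 39/5, and filling with it alone uses volume 5×5=25. No mix of the others beats 5×39 = 195.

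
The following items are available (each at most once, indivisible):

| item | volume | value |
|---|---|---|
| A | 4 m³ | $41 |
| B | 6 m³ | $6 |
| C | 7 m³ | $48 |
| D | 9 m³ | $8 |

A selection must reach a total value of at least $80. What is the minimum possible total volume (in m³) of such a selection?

Subsets with value ≥ 80, sorted by total volume:
- A+C: volume 11, value 89
- A+B+C: volume 17, value 95
Minimum volume: 11 m³.

11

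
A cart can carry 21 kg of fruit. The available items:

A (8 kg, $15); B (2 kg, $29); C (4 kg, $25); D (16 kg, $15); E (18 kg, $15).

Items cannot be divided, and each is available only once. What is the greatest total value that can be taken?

$69

Check high-value combinations within 21 kg:
- A+B+C: weight 8+2+4=14, value 15+29+25=69
- B+C: weight 2+4=6, value 29+25=54
- A+B: weight 8+2=10, value 15+29=44
- B+D: weight 2+16=18, value 29+15=44
Best: $69.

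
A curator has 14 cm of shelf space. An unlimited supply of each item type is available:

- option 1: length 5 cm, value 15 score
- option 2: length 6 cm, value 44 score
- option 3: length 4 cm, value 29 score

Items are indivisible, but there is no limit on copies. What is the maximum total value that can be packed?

102 score

Best value-per-unit is option 2 at 44/6; filling with it alone gives 2×44 = 88.
Optimal mix: 1×option 2 + 2×option 3 → length 14, value 102.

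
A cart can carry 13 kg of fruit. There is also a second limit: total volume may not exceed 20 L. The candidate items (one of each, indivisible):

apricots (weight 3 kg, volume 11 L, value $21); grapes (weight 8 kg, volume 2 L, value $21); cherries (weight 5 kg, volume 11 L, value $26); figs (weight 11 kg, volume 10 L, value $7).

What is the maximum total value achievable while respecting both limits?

Feasible sets respecting both limits:
- grapes+cherries: weight 13, volume 13, value 47
- apricots+grapes: weight 11, volume 13, value 42
- cherries: weight 5, volume 11, value 26
Best: $47.

$47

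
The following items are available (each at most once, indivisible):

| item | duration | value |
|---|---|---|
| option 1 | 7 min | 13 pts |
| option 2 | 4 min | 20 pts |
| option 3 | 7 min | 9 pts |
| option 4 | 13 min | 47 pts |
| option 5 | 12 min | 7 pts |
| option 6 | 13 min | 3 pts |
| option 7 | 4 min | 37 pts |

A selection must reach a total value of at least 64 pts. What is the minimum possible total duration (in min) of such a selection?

Subsets with value ≥ 64, sorted by total duration:
- option 1+option 2+option 7: duration 15, value 70
- option 2+option 3+option 7: duration 15, value 66
Minimum duration: 15 min.

15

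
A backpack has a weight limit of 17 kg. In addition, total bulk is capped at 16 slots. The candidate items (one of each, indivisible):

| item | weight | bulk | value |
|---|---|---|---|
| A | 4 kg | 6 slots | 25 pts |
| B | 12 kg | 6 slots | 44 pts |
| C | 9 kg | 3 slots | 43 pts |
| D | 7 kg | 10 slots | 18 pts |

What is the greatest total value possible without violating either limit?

Feasible sets respecting both limits:
- A+B: weight 16, bulk 12, value 69
- A+C: weight 13, bulk 9, value 68
- C+D: weight 16, bulk 13, value 61
- B: weight 12, bulk 6, value 44
Best: 69 pts.

69 pts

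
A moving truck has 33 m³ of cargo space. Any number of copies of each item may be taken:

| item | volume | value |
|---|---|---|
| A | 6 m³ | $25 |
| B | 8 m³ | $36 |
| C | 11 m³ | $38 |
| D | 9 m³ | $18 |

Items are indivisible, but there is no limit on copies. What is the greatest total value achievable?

$144

Best value-per-unit is B at 36/8, and filling with it alone uses volume 4×8=32. No mix of the others beats 4×36 = 144.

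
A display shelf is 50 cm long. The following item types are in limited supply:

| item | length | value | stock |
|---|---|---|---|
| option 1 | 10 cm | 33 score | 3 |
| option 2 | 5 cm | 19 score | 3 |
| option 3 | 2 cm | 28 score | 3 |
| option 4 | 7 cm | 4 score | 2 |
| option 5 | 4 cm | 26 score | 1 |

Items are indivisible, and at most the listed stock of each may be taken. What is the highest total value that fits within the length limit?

247 score

Top feasible selections:
- 3×option 1 + 2×option 2 + 3×option 3 + 1×option 5: length 50, value 247
- 2×option 1 + 3×option 2 + 3×option 3 + 1×option 5: length 45, value 233
Best: 247 score.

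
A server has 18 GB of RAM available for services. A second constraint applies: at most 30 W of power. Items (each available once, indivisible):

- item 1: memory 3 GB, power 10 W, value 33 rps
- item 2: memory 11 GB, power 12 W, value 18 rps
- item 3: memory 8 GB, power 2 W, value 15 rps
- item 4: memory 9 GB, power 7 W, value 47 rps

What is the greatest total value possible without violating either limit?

Feasible sets respecting both limits:
- item 1+item 4: memory 12, power 17, value 80
- item 3+item 4: memory 17, power 9, value 62
- item 1+item 2: memory 14, power 22, value 51
Best: 80 rps.

80 rps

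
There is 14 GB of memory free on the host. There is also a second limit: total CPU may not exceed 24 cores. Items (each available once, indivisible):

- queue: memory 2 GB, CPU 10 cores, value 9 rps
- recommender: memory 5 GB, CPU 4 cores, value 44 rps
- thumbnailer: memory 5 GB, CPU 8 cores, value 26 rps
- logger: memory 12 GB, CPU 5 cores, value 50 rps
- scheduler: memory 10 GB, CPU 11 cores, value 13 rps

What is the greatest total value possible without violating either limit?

79 rps

Feasible sets respecting both limits:
- queue+recommender+thumbnailer: memory 12, CPU 22, value 79
- recommender+thumbnailer: memory 10, CPU 12, value 70
- queue+logger: memory 14, CPU 15, value 59
Best: 79 rps.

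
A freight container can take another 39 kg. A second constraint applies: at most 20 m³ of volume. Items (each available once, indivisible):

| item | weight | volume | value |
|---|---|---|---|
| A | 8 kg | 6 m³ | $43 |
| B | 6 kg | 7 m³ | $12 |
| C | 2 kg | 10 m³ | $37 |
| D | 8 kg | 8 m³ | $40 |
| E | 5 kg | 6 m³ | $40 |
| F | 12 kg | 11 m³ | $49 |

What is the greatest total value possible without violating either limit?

$123

Feasible sets respecting both limits:
- A+D+E: weight 21, volume 20, value 123
- A+B+E: weight 19, volume 19, value 95
- A+F: weight 20, volume 17, value 92
Best: $123.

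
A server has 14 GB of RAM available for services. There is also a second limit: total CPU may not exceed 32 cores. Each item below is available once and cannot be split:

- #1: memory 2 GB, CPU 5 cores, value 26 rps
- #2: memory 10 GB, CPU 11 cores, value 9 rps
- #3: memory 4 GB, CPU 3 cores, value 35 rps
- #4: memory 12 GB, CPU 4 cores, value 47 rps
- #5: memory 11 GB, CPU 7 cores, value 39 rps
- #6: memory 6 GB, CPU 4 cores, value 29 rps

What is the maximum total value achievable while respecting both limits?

90 rps

Feasible sets respecting both limits:
- #1+#3+#6: memory 12, CPU 12, value 90
- #1+#4: memory 14, CPU 9, value 73
- #1+#5: memory 13, CPU 12, value 65
Best: 90 rps.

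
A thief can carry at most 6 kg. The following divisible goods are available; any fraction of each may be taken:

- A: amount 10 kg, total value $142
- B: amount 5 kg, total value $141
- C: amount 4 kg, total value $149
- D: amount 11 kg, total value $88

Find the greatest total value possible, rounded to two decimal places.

Take in order of value per unit:
- C (149/4 per unit): all 4 → value 149, running total 149.00
- B (141/5 per unit): 2 of 5 → value 2×141/5 = 56.4000, running total 205.40
Total 205.40.

205.40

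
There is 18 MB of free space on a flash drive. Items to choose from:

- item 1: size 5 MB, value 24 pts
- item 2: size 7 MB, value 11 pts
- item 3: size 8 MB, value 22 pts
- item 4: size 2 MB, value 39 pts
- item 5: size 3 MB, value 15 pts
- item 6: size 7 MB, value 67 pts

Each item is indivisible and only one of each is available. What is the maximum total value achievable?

145 pts

Check high-value combinations within 18 MB:
- item 1+item 4+item 5+item 6: size 5+2+3+7=17, value 24+39+15+67=145
- item 1+item 4+item 6: size 5+2+7=14, value 24+39+67=130
- item 3+item 4+item 6: size 8+2+7=17, value 22+39+67=128
Best: 145 pts.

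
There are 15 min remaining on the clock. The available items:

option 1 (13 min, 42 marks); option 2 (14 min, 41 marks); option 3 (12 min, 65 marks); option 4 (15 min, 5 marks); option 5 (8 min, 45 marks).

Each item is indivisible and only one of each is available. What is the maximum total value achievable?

65 marks

This is a 0/1 knapsack; check combinations near the capacity.
- option 3: time 12, value 65
- option 5: time 8, value 45
- option 1: time 13, value 42
- option 2: time 14, value 41
Best: 65 marks.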